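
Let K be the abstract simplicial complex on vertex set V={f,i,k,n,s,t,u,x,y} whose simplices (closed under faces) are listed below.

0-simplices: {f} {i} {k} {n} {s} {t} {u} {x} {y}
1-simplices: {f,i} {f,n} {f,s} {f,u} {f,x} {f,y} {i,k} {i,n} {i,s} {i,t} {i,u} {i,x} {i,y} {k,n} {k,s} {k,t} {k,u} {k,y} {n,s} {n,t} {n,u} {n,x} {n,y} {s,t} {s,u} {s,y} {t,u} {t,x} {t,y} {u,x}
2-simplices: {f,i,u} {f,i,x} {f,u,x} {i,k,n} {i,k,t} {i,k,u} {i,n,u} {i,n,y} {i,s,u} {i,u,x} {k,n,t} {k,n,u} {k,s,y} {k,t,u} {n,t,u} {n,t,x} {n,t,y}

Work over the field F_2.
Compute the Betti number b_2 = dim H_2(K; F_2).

n_0=9 n_1=30 n_2=17  [Z2]
∂1: piv[fi,fn,fs,fu,fx,fy,ik,it] rk=8  ker:in,is,iu,ix,iy,kn,ks,kt,ku,ky,ns,nt,nu,nx,ny,st,su,sy,tu,tx,ty,ux
∂2: piv[fiu,fix,fux,ikn,ikt,iku,inu,iny,isu,knt,ksy,ktu,ntx,nty] rk=14  ker:iux,knu,ntu
b_2=(17−14)−0=3

b_2=3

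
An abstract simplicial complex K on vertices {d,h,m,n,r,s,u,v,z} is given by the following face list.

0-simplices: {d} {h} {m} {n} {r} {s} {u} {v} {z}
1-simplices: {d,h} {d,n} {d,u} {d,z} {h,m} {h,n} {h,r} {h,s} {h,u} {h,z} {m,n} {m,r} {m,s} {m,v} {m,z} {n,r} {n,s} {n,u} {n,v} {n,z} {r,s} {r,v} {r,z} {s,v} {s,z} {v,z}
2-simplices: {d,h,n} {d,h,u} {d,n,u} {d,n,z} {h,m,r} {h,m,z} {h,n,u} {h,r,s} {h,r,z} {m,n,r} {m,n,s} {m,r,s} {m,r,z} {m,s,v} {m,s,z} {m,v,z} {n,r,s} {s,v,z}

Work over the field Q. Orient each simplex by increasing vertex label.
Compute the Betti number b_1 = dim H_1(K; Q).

b_1=4

n_0=9 n_1=26 n_2=18  [Q]
∂1: piv[dh,dn,du,dz,hm,hr,hs,mv] rk=8  ker:hn,hu,hz,mn,mr,ms,mz,nr,ns,nu,nv,nz,rs,rv,rz,sv,sz,vz
∂2: piv[dhn,dhu,dnu,dnz,hmr,hmz,hrs,hrz,mnr,mns,mrs,msv,msz,mvz] rk=14  ker:hnu,mrz,nrs,svz
b_1=(26−8)−14=4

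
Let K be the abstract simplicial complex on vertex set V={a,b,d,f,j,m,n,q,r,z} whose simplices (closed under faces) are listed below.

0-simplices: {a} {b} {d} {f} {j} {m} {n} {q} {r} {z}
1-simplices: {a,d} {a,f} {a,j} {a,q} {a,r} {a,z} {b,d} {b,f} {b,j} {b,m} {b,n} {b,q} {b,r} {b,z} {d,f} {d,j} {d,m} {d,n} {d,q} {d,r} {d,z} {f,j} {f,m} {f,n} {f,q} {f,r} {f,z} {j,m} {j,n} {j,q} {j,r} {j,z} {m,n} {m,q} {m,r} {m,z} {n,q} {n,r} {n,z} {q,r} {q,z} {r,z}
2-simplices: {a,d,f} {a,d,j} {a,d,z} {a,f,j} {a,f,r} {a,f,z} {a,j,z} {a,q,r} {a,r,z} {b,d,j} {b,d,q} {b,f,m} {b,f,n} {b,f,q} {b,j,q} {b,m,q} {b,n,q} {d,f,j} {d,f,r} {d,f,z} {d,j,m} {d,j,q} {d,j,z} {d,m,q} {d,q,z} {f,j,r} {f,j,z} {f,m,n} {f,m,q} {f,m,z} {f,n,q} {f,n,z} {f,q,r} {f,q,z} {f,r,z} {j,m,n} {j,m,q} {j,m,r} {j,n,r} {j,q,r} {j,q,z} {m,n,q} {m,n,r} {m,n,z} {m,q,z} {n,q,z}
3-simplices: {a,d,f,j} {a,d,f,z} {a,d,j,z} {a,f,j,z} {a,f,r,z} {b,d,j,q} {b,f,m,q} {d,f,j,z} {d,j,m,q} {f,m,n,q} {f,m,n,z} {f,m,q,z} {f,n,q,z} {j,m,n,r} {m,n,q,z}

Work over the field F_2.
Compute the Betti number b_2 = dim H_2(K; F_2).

b_2=3

n_0=10 n_1=42 n_2=46 n_3=15  [Z2]
∂1: piv[ad,af,aj,aq,ar,az,bd,bm,bn] rk=9  ker:bf,bj,bq,br,bz,df,dj,dm,dn,dq,dr,dz,fj,fm,fn,fq,fr,fz,jm,jn,jq,jr,jz,mn,mq,mr,mz,nq,nr,nz,qr,qz,rz
∂2: piv[adf,adj,adz,afj,afr,afz,ajz,aqr,arz,bdj,bdq,bfm,bfn,bfq,bjq,bmq,bnq,dfr,djm,dmq,dqz,fjr,fmn,fmz,fnz,fqr,fqz,jmn,jmr,jnr] rk=30  ker:dfj,dfz,djq,djz,fjz,fmq,fnq,frz,jmq,jqr,jqz,mnq,mnr,mnz,mqz,nqz
∂3: piv[adfj,adfz,adjz,afjz,afrz,bdjq,bfmq,djmq,fmnq,fmnz,fmqz,fnqz,jmnr] rk=13  ker:dfjz,mnqz
b_2=(46−30)−13=3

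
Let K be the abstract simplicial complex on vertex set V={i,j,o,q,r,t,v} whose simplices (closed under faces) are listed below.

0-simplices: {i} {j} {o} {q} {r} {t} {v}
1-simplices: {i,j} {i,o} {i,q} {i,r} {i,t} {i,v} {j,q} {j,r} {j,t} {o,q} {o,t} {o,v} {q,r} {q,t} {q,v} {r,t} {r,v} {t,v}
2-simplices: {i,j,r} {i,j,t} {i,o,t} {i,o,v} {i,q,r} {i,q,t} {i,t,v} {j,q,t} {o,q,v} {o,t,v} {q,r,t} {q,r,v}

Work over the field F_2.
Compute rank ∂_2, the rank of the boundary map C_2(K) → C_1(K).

rank∂_2=11

n_0=7 n_1=18 n_2=12  [Z2]
∂1: piv[ij,io,iq,ir,it,iv] rk=6  ker:jq,jr,jt,oq,ot,ov,qr,qt,qv,rt,rv,tv
∂2: piv[ijr,ijt,iot,iov,iqr,iqt,itv,jqt,oqv,qrt,qrv] rk=11  ker:otv
rk∂_2=11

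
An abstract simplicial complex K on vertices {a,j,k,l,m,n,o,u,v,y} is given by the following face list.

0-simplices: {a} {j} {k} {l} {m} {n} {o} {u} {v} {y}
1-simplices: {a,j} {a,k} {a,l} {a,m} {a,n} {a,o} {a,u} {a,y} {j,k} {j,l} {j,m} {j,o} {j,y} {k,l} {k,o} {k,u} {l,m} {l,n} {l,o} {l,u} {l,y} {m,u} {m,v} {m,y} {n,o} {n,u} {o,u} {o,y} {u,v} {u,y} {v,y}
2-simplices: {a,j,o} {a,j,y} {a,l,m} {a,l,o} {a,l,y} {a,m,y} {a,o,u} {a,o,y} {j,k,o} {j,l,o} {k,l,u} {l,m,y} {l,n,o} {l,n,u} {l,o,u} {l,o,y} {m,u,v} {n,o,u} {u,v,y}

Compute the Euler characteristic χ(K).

n_0=10 n_1=31 n_2=19
χ=+10−31+19=-2

χ(K)=-2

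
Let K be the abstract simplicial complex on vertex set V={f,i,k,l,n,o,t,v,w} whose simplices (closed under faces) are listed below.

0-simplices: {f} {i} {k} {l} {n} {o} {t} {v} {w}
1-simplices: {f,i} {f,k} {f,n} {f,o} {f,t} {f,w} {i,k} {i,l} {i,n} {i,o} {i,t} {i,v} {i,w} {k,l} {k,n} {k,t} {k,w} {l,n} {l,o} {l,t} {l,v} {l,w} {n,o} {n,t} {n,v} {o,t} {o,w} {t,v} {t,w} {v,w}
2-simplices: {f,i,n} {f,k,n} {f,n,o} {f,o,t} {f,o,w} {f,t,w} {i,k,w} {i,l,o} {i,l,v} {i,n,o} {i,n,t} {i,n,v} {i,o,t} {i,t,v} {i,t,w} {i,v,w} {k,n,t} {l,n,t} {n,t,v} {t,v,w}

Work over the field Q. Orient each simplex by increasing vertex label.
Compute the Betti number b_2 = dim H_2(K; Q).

b_2=2

n_0=9 n_1=30 n_2=20  [Q]
∂1: piv[fi,fk,fn,fo,ft,fw,il,iv] rk=8  ker:ik,in,io,it,iw,kl,kn,kt,kw,ln,lo,lt,lv,lw,no,nt,nv,ot,ow,tv,tw,vw
∂2: piv[fin,fkn,fno,fot,fow,ftw,ikw,ilo,ilv,ino,int,inv,iot,itv,itw,ivw,knt,lnt] rk=18  ker:ntv,tvw
b_2=(20−18)−0=2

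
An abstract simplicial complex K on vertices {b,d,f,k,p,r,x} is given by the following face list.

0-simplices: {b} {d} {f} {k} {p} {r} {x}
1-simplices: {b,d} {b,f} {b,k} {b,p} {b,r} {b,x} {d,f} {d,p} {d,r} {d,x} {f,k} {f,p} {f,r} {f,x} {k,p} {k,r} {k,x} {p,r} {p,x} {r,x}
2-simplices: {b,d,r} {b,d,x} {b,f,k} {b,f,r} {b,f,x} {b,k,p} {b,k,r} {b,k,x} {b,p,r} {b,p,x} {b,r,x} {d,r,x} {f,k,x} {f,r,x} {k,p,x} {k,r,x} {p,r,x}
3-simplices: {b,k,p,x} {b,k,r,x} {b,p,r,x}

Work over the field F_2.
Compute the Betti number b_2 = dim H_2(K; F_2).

b_2=3

n_0=7 n_1=20 n_2=17 n_3=3  [Z2]
∂1: piv[bd,bf,bk,bp,br,bx] rk=6  ker:df,dp,dr,dx,fk,fp,fr,fx,kp,kr,kx,pr,px,rx
∂2: piv[bdr,bdx,bfk,bfr,bfx,bkp,bkr,bkx,bpr,bpx,brx] rk=11  ker:drx,fkx,frx,kpx,krx,prx
∂3: piv[bkpx,bkrx,bprx] rk=3
b_2=(17−11)−3=3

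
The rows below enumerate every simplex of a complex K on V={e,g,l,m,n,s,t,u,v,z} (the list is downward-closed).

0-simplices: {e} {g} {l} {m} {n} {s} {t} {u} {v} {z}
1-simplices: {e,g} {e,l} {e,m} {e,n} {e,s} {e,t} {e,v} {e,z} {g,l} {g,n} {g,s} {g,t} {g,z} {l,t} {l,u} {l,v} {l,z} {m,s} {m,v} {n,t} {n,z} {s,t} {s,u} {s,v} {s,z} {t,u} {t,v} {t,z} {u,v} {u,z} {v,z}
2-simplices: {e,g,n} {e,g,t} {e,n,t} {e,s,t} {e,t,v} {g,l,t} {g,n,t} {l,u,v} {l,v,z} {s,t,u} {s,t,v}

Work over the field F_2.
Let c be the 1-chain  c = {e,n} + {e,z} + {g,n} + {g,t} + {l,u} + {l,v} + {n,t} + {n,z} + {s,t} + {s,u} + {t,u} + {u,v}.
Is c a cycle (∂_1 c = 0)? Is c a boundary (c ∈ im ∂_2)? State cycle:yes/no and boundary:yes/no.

n_0=10 n_1=31 n_2=11  [Z2]
∂1: piv[eg,el,em,en,es,et,ev,ez,lu] rk=9  ker:gl,gn,gs,gt,gz,lt,lv,lz,ms,mv,nt,nz,st,su,sv,sz,tu,tv,tz,uv,uz,vz
∂2: piv[egn,egt,ent,est,etv,glt,luv,lvz,stu,stv] rk=10  ker:gnt
∂1c = 0
c vs im∂2: residual ≠ 0 ⇒ not boundary

cycle:yes boundary:no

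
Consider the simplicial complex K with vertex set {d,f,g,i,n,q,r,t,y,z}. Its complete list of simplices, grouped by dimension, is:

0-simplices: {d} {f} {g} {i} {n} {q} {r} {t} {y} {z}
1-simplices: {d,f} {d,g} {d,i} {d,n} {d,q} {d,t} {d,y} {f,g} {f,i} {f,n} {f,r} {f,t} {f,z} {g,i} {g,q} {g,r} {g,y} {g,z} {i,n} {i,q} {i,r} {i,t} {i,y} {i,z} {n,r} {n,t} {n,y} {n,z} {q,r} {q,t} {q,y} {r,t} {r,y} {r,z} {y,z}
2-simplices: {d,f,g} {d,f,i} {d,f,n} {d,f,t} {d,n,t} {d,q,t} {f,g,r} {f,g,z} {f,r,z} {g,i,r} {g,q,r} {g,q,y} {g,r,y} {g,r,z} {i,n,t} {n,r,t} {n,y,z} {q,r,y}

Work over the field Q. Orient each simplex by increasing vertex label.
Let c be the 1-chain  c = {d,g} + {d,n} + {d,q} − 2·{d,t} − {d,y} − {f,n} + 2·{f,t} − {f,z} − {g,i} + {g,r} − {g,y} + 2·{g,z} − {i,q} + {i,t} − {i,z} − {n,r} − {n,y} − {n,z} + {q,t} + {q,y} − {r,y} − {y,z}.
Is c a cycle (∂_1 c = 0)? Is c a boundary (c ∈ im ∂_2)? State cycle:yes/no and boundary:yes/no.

n_0=10 n_1=35 n_2=18  [Q]
∂1: piv[df,dg,di,dn,dq,dt,dy,fr,fz] rk=9  ker:fg,fi,fn,ft,gi,gq,gr,gy,gz,in,iq,ir,it,iy,iz,nr,nt,ny,nz,qr,qt,qy,rt,ry,rz,yz
∂2: piv[dfg,dfi,dfn,dft,dnt,dqt,fgr,fgz,frz,gir,gqr,gqy,gry,int,nrt,nyz] rk=16  ker:grz,qry
∂1c = 3·{n} − 2·{q} + {r} + 2·{t} − 2·{y} − 2·{z}

cycle:no boundary:no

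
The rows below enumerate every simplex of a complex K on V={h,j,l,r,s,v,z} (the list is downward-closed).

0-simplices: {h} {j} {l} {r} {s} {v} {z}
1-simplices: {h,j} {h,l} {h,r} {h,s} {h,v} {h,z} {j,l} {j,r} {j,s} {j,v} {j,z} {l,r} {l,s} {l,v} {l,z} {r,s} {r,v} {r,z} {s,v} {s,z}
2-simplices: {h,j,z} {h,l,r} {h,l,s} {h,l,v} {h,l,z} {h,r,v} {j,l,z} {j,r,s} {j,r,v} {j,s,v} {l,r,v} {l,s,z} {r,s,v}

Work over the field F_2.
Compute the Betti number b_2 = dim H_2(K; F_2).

b_2=2

n_0=7 n_1=20 n_2=13  [Z2]
∂1: piv[hj,hl,hr,hs,hv,hz] rk=6  ker:jl,jr,js,jv,jz,lr,ls,lv,lz,rs,rv,rz,sv,sz
∂2: piv[hjz,hlr,hls,hlv,hlz,hrv,jlz,jrs,jrv,jsv,lsz] rk=11  ker:lrv,rsv
b_2=(13−11)−0=2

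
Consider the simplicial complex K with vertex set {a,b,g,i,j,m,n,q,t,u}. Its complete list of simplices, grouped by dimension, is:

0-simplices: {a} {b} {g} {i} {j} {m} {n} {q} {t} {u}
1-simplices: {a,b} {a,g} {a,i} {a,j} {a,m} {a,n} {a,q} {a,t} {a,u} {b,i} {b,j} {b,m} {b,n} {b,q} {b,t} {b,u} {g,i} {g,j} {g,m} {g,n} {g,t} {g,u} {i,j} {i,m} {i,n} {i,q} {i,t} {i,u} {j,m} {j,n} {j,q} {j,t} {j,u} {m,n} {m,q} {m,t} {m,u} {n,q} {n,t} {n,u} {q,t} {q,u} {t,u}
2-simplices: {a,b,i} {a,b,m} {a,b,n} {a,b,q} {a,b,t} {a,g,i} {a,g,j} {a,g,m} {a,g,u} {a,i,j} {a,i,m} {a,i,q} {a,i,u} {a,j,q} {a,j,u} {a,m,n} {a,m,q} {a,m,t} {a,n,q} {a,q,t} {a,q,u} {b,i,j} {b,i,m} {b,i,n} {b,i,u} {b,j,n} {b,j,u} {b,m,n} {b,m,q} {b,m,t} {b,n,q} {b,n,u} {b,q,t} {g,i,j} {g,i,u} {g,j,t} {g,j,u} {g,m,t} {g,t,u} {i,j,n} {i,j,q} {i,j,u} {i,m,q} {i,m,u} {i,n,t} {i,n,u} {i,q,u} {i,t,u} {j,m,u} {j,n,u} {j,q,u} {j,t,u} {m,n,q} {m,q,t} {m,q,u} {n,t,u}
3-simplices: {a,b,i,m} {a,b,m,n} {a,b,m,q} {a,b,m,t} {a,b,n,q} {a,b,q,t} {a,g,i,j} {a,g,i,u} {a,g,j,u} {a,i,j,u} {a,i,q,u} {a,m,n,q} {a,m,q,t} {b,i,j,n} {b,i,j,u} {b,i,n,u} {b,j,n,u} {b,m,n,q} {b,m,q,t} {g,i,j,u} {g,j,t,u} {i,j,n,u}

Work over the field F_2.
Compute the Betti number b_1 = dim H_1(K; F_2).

n_0=10 n_1=43 n_2=56 n_3=22  [Z2]
∂1: piv[ab,ag,ai,aj,am,an,aq,at,au] rk=9  ker:bi,bj,bm,bn,bq,bt,bu,gi,gj,gm,gn,gt,gu,ij,im,in,iq,it,iu,jm,jn,jq,jt,ju,mn,mq,mt,mu,nq,nt,nu,qt,qu,tu
∂2: piv[abi,abm,abn,abq,abt,agi,agj,agm,agu,aij,aim,aiq,aiu,ajq,aju,amn,amq,amt,anq,aqt,aqu,bij,bin,biu,bjn,bnu,gjt,gmt,gtu,imu,int,itu,jmu] rk=33  ker:bim,bju,bmn,bmq,bmt,bnq,bqt,gij,giu,gju,ijn,ijq,iju,imq,inu,iqu,jnu,jqu,jtu,mnq,mqt,mqu,ntu
∂3: piv[abim,abmn,abmq,abmt,abnq,abqt,agij,agiu,agju,aiju,aiqu,amnq,amqt,bijn,biju,binu,bjnu,gjtu] rk=18  ker:bmnq,bmqt,giju,ijnu
b_1=(43−9)−33=1

b_1=1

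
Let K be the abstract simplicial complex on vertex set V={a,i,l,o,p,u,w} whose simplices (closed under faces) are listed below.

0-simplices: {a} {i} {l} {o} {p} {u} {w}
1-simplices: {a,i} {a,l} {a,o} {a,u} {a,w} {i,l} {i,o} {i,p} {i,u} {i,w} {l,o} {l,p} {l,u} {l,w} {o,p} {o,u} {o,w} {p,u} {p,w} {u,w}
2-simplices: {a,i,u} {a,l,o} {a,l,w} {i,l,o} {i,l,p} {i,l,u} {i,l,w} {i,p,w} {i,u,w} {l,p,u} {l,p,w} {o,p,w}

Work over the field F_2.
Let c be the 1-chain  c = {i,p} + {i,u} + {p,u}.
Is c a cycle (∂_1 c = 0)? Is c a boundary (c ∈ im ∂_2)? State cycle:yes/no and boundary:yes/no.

cycle:yes boundary:yes

n_0=7 n_1=20 n_2=12  [Z2]
∂1: piv[ai,al,ao,au,aw,ip] rk=6  ker:il,io,iu,iw,lo,lp,lu,lw,op,ou,ow,pu,pw,uw
∂2: piv[aiu,alo,alw,ilo,ilp,ilu,ilw,ipw,iuw,lpu,opw] rk=11  ker:lpw
∂1c = 0
c vs im∂2: reduces to 0 ⇒ boundary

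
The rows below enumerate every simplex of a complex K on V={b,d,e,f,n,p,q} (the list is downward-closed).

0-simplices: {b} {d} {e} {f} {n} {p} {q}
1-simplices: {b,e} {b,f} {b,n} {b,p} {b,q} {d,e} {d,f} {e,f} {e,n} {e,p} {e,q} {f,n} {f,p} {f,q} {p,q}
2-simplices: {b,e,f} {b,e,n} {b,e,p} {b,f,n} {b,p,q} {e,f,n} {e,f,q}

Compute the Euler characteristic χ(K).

χ(K)=-1

n_0=7 n_1=15 n_2=7
χ=+7−15+7=-1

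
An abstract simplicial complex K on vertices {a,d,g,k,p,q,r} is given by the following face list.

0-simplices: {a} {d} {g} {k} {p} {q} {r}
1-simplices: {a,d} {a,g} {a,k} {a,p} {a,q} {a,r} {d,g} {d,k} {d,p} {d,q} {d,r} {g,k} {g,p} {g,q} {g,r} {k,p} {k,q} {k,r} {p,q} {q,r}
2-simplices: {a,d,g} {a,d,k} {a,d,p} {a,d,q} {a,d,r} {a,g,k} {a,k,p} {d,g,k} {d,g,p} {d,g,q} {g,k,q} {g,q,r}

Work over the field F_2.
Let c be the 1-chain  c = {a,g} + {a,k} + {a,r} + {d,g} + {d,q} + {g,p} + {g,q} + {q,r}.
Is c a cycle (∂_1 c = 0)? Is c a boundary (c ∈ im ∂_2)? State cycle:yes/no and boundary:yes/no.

n_0=7 n_1=20 n_2=12  [Z2]
∂1: piv[ad,ag,ak,ap,aq,ar] rk=6  ker:dg,dk,dp,dq,dr,gk,gp,gq,gr,kp,kq,kr,pq,qr
∂2: piv[adg,adk,adp,adq,adr,agk,akp,dgp,dgq,gkq,gqr] rk=11  ker:dgk
∂1c = {a} + {k} + {p} + {q}

cycle:no boundary:no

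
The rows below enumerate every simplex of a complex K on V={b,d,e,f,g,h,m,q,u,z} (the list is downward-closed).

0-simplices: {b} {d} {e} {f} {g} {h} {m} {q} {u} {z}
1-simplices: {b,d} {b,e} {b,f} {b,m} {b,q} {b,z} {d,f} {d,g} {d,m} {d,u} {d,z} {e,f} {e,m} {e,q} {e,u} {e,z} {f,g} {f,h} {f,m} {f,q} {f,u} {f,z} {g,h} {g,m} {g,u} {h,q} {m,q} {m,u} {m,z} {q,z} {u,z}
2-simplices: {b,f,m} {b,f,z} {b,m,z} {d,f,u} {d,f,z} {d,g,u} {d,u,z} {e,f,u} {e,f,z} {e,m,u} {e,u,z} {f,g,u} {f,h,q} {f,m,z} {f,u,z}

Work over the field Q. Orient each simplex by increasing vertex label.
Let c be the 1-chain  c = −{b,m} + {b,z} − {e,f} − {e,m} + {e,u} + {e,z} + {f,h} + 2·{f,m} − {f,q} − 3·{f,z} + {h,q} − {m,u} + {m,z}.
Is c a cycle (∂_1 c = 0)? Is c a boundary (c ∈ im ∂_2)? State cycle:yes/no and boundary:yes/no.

cycle:yes boundary:yes

n_0=10 n_1=31 n_2=15  [Q]
∂1: piv[bd,be,bf,bm,bq,bz,dg,du,fh] rk=9  ker:df,dm,dz,ef,em,eq,eu,ez,fg,fm,fq,fu,fz,gh,gm,gu,hq,mq,mu,mz,qz,uz
∂2: piv[bfm,bfz,bmz,dfu,dfz,dgu,duz,efu,efz,emu,fgu,fhq] rk=12  ker:euz,fmz,fuz
∂1c = 0
c vs im∂2: reduces to 0 ⇒ boundary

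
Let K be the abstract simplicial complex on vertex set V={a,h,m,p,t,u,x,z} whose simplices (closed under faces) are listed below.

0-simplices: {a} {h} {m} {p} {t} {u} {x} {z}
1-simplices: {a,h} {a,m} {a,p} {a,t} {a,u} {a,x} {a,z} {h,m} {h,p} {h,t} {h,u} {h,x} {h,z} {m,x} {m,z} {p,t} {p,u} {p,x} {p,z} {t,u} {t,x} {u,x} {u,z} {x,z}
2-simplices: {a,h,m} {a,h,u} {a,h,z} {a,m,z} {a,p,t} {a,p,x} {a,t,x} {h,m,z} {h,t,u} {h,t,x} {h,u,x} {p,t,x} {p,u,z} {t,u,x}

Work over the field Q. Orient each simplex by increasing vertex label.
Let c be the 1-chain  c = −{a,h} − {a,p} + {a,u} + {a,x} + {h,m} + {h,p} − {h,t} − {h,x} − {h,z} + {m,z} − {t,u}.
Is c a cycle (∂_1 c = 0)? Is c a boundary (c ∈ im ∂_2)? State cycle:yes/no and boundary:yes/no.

n_0=8 n_1=24 n_2=14  [Q]
∂1: piv[ah,am,ap,at,au,ax,az] rk=7  ker:hm,hp,ht,hu,hx,hz,mx,mz,pt,pu,px,pz,tu,tx,ux,uz,xz
∂2: piv[ahm,ahu,ahz,amz,apt,apx,atx,htu,htx,hux,puz] rk=11  ker:hmz,ptx,tux
∂1c = 0
c vs im∂2: residual ≠ 0 ⇒ not boundary

cycle:yes boundary:no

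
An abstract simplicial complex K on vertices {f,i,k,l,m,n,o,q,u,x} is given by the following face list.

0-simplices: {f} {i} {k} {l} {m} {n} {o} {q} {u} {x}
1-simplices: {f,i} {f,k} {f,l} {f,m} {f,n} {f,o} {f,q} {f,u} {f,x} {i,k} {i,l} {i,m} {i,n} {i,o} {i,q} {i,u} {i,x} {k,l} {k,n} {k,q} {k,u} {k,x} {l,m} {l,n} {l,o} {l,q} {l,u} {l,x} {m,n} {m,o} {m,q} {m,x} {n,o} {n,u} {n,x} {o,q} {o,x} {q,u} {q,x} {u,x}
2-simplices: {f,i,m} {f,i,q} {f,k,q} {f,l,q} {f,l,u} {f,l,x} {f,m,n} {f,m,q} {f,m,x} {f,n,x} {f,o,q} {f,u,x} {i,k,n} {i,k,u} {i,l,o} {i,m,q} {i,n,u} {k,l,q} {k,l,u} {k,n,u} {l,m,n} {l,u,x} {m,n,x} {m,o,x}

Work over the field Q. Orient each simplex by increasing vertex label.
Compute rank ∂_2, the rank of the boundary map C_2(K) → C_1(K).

n_0=10 n_1=40 n_2=24  [Q]
∂1: piv[fi,fk,fl,fm,fn,fo,fq,fu,fx] rk=9  ker:ik,il,im,in,io,iq,iu,ix,kl,kn,kq,ku,kx,lm,ln,lo,lq,lu,lx,mn,mo,mq,mx,no,nu,nx,oq,ox,qu,qx,ux
∂2: piv[fim,fiq,fkq,flq,flu,flx,fmn,fmq,fmx,fnx,foq,fux,ikn,iku,ilo,inu,klq,klu,lmn,mox] rk=20  ker:imq,knu,lux,mnx
rk∂_2=20

rank∂_2=20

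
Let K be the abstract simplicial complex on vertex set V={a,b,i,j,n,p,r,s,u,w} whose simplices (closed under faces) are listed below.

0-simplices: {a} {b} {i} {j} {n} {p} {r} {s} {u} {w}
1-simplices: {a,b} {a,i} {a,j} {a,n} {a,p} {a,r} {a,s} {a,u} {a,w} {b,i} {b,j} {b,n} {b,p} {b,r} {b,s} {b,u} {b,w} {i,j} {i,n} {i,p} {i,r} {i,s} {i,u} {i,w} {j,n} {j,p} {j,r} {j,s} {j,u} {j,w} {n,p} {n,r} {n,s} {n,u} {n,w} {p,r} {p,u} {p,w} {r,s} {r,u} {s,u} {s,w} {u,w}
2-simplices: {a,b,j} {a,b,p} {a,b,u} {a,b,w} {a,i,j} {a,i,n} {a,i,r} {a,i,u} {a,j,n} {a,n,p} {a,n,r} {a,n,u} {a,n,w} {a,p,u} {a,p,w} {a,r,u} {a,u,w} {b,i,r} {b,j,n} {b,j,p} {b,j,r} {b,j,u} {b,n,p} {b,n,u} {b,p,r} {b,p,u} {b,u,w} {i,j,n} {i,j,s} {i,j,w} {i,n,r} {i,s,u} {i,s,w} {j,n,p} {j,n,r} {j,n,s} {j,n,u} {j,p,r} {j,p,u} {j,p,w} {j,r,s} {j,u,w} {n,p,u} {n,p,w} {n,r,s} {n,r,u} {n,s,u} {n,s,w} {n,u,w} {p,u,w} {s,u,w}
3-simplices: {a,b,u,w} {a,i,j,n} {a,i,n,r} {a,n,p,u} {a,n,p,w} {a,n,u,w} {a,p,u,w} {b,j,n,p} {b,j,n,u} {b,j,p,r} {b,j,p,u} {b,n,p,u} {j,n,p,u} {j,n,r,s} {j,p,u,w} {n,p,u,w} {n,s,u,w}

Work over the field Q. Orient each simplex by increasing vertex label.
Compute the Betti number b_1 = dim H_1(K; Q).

n_0=10 n_1=43 n_2=51 n_3=17  [Q]
∂1: piv[ab,ai,aj,an,ap,ar,as,au,aw] rk=9  ker:bi,bj,bn,bp,br,bs,bu,bw,ij,in,ip,ir,is,iu,iw,jn,jp,jr,js,ju,jw,np,nr,ns,nu,nw,pr,pu,pw,rs,ru,su,sw,uw
∂2: piv[abj,abp,abu,abw,aij,ain,air,aiu,ajn,anp,anr,anu,anw,apu,apw,aru,auw,bir,bjn,bjp,bjr,bju,bpr,ijs,ijw,isu,isw,jnr,jns,jpw,jrs] rk=31  ker:bnp,bnu,bpu,buw,ijn,inr,jnp,jnu,jpr,jpu,juw,npu,npw,nrs,nru,nsu,nsw,nuw,puw,suw
∂3: piv[abuw,aijn,ainr,anpu,anpw,anuw,apuw,bjnp,bjnu,bjpr,bjpu,bnpu,jnrs,jpuw,nsuw] rk=15  ker:jnpu,npuw
b_1=(43−9)−31=3

b_1=3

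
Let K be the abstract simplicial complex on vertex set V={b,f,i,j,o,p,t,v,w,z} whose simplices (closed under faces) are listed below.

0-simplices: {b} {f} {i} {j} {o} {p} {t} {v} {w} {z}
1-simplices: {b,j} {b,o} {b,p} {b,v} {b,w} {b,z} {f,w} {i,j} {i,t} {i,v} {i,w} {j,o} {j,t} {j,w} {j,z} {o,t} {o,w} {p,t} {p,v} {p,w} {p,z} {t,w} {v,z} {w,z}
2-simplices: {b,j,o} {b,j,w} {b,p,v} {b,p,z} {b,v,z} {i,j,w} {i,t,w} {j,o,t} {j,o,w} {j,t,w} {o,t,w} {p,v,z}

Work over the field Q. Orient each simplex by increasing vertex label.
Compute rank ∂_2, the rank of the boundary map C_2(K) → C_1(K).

n_0=10 n_1=24 n_2=12  [Q]
∂1: piv[bj,bo,bp,bv,bw,bz,fw,ij,it] rk=9  ker:iv,iw,jo,jt,jw,jz,ot,ow,pt,pv,pw,pz,tw,vz,wz
∂2: piv[bjo,bjw,bpv,bpz,bvz,ijw,itw,jot,jow,jtw] rk=10  ker:otw,pvz
rk∂_2=10

rank∂_2=10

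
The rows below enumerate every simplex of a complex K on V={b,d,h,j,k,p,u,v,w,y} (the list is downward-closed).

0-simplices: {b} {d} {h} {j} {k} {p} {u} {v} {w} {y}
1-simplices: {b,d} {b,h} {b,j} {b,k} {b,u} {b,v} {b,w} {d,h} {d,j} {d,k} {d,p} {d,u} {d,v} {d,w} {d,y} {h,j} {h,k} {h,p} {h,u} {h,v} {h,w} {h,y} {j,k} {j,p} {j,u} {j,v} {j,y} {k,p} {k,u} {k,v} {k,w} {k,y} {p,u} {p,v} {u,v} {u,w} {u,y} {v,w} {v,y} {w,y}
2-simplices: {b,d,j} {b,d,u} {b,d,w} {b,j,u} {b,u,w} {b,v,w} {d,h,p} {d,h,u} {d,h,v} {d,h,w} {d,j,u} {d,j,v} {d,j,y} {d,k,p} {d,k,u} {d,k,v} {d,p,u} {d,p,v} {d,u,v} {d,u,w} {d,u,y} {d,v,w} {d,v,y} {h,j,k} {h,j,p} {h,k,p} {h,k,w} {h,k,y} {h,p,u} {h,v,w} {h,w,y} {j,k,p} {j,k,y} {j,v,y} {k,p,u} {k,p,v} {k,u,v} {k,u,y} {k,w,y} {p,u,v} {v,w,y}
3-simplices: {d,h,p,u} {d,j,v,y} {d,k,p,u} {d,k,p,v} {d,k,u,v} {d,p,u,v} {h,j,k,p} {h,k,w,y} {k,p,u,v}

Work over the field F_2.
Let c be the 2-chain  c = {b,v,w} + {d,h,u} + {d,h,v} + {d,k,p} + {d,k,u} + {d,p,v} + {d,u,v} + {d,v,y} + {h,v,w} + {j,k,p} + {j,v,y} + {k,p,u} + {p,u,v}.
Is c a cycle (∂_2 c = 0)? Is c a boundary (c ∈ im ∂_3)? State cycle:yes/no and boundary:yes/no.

n_0=10 n_1=40 n_2=41 n_3=9  [Z2]
∂1: piv[bd,bh,bj,bk,bu,bv,bw,dp,dy] rk=9  ker:dh,dj,dk,du,dv,dw,hj,hk,hp,hu,hv,hw,hy,jk,jp,ju,jv,jy,kp,ku,kv,kw,ky,pu,pv,uv,uw,uy,vw,vy,wy
∂2: piv[bdj,bdu,bdw,bju,buw,bvw,dhp,dhu,dhv,dhw,djv,djy,dkp,dku,dkv,dpu,dpv,duv,duy,dvw,dvy,hjk,hjp,hkp,hkw,hky,hwy,jky,kuy] rk=29  ker:dju,duw,hpu,hvw,jkp,jvy,kpu,kpv,kuv,kwy,puv,vwy
∂3: piv[dhpu,djvy,dkpu,dkpv,dkuv,dpuv,hjkp,hkwy] rk=8  ker:kpuv
∂2c = {b,v} + {b,w} + {d,u} + {d,y} + {h,u} + {h,w} + {j,k} + {j,p} + {j,v} + {j,y} + {k,p}

cycle:no boundary:no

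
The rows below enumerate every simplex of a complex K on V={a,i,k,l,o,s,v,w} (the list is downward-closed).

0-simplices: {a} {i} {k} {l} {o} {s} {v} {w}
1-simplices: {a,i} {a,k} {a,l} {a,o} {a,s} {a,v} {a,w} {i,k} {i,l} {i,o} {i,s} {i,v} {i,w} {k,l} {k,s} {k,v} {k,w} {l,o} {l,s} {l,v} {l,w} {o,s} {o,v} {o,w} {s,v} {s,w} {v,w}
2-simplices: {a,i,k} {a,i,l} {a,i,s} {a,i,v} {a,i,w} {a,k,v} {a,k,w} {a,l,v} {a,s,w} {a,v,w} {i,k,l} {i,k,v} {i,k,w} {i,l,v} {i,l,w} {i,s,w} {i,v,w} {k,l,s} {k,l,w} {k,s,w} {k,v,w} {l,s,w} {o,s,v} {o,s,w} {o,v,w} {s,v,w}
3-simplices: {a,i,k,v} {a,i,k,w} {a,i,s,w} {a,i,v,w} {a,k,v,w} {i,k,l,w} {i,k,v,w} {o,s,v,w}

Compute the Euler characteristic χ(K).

χ(K)=-1

n_0=8 n_1=27 n_2=26 n_3=8
χ=+8−27+26−8=-1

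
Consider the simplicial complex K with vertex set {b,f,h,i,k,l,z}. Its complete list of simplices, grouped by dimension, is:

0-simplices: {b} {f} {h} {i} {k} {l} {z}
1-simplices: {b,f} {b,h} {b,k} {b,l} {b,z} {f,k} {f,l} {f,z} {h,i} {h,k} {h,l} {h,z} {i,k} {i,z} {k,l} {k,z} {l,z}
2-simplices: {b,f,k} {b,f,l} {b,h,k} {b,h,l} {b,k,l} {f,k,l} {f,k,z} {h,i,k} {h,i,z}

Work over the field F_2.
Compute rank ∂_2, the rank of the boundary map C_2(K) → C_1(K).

n_0=7 n_1=17 n_2=9  [Z2]
∂1: piv[bf,bh,bk,bl,bz,hi] rk=6  ker:fk,fl,fz,hk,hl,hz,ik,iz,kl,kz,lz
∂2: piv[bfk,bfl,bhk,bhl,bkl,fkz,hik,hiz] rk=8  ker:fkl
rk∂_2=8

rank∂_2=8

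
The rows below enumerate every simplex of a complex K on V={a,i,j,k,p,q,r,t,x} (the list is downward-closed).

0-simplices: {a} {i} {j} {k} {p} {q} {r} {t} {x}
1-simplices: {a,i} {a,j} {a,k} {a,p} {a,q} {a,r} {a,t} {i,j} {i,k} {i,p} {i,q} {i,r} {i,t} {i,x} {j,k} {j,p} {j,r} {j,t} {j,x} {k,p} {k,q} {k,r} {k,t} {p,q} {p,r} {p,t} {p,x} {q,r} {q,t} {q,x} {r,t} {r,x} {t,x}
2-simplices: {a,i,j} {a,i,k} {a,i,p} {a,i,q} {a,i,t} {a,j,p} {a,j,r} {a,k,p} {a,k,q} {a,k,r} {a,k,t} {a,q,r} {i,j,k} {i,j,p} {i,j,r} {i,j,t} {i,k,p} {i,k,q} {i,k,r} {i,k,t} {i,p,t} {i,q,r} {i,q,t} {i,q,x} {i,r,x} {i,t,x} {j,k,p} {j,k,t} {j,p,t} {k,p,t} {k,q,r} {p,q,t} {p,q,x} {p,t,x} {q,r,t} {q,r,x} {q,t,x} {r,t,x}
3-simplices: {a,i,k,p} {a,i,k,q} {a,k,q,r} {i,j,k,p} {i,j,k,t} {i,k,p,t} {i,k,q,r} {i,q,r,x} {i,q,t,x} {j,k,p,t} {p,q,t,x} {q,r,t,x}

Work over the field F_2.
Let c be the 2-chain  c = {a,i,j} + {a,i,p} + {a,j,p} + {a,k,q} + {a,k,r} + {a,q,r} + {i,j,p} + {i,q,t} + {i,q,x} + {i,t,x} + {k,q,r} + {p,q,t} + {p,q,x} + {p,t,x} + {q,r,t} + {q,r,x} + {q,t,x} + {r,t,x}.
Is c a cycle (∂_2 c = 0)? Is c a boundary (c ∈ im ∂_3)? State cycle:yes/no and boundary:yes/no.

cycle:yes boundary:no

n_0=9 n_1=33 n_2=38 n_3=12  [Z2]
∂1: piv[ai,aj,ak,ap,aq,ar,at,ix] rk=8  ker:ij,ik,ip,iq,ir,it,jk,jp,jr,jt,jx,kp,kq,kr,kt,pq,pr,pt,px,qr,qt,qx,rt,rx,tx
∂2: piv[aij,aik,aip,aiq,ait,ajp,ajr,akp,akq,akr,akt,aqr,ijk,ijr,ijt,ipt,iqt,iqx,irx,itx,pqt,pqx,qrt] rk=23  ker:ijp,ikp,ikq,ikr,ikt,iqr,jkp,jkt,jpt,kpt,kqr,ptx,qrx,qtx,rtx
∂3: piv[aikp,aikq,akqr,ijkp,ijkt,ikpt,ikqr,iqrx,iqtx,jkpt,pqtx,qrtx] rk=12
∂2c = 0
c vs im∂3: residual ≠ 0 ⇒ not boundary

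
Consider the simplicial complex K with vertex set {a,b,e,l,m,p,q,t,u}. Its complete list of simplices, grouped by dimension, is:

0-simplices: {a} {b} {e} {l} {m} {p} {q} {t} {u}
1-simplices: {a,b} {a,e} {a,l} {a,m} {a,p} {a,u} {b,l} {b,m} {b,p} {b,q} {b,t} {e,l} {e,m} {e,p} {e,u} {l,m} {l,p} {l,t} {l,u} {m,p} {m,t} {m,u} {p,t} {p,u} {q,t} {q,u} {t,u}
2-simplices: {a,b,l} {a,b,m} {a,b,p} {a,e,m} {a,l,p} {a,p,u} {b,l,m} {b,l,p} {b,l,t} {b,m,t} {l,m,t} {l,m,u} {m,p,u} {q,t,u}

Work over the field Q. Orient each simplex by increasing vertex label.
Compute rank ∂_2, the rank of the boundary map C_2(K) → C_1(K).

n_0=9 n_1=27 n_2=14  [Q]
∂1: piv[ab,ae,al,am,ap,au,bq,bt] rk=8  ker:bl,bm,bp,el,em,ep,eu,lm,lp,lt,lu,mp,mt,mu,pt,pu,qt,qu,tu
∂2: piv[abl,abm,abp,aem,alp,apu,blm,blt,bmt,lmu,mpu,qtu] rk=12  ker:blp,lmt
rk∂_2=12

rank∂_2=12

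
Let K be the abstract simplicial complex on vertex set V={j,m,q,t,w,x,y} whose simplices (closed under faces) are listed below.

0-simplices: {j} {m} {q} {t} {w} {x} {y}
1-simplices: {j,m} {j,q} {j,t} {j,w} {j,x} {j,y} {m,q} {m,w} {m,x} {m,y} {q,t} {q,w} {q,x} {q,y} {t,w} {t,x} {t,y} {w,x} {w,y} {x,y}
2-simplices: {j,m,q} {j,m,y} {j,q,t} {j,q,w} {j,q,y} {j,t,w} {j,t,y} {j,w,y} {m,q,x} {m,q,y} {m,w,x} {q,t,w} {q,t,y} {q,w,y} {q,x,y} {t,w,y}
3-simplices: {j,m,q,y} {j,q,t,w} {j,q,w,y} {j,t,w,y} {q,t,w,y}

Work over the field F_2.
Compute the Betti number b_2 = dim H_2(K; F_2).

b_2=0

n_0=7 n_1=20 n_2=16 n_3=5  [Z2]
∂1: piv[jm,jq,jt,jw,jx,jy] rk=6  ker:mq,mw,mx,my,qt,qw,qx,qy,tw,tx,ty,wx,wy,xy
∂2: piv[jmq,jmy,jqt,jqw,jqy,jtw,jty,jwy,mqx,mwx,qxy] rk=11  ker:mqy,qtw,qty,qwy,twy
∂3: piv[jmqy,jqtw,jqwy,jtwy,qtwy] rk=5
b_2=(16−11)−5=0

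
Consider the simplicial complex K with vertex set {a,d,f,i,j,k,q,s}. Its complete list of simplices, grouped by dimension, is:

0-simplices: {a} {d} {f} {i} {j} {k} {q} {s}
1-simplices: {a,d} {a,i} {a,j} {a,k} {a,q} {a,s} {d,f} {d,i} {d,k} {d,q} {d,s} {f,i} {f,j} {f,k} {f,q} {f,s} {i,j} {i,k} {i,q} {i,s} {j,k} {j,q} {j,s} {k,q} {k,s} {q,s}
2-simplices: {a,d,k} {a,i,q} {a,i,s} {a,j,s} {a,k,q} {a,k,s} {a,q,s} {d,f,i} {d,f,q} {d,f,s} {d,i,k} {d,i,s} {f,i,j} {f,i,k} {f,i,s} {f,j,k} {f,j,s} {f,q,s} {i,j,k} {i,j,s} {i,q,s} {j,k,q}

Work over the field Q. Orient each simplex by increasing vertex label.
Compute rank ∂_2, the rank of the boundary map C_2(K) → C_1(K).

rank∂_2=18

n_0=8 n_1=26 n_2=22  [Q]
∂1: piv[ad,ai,aj,ak,aq,as,df] rk=7  ker:di,dk,dq,ds,fi,fj,fk,fq,fs,ij,ik,iq,is,jk,jq,js,kq,ks,qs
∂2: piv[adk,aiq,ais,ajs,akq,aks,aqs,dfi,dfq,dfs,dik,dis,fij,fik,fjk,fjs,fqs,jkq] rk=18  ker:fis,ijk,ijs,iqs
rk∂_2=18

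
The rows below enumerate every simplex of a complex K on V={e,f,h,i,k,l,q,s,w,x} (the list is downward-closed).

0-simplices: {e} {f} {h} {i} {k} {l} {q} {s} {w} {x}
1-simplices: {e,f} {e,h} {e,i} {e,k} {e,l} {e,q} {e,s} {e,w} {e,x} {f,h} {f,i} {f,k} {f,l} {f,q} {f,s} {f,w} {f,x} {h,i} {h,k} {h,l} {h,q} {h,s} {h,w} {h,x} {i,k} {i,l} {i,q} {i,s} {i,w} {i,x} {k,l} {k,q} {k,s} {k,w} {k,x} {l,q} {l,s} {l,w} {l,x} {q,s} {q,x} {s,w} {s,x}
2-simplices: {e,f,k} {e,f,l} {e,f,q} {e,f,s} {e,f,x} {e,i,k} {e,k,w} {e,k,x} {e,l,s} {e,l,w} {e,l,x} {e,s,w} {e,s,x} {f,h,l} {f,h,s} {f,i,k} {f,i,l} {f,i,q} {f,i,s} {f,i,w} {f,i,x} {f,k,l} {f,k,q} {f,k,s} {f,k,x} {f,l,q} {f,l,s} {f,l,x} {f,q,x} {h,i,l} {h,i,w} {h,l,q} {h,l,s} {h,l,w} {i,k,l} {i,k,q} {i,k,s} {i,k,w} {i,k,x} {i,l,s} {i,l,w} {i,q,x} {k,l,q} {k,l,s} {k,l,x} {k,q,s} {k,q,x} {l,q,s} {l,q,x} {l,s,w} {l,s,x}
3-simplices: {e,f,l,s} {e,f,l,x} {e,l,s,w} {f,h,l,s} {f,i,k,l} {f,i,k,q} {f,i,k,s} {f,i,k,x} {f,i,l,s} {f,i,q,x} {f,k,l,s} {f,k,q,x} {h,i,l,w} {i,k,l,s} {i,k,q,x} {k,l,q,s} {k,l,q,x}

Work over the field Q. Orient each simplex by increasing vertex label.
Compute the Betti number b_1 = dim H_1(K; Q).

n_0=10 n_1=43 n_2=51 n_3=17  [Q]
∂1: piv[ef,eh,ei,ek,el,eq,es,ew,ex] rk=9  ker:fh,fi,fk,fl,fq,fs,fw,fx,hi,hk,hl,hq,hs,hw,hx,ik,il,iq,is,iw,ix,kl,kq,ks,kw,kx,lq,ls,lw,lx,qs,qx,sw,sx
∂2: piv[efk,efl,efq,efs,efx,eik,ekw,ekx,els,elw,elx,esw,esx,fhl,fhs,fik,fil,fiq,fis,fiw,fix,fkl,fkq,fks,flq,fqx,hil,hiw,hlq,hlw,kqs] rk=31  ker:fkx,fls,flx,hls,ikl,ikq,iks,ikw,ikx,ils,ilw,iqx,klq,kls,klx,kqx,lqs,lqx,lsw,lsx
∂3: piv[efls,eflx,elsw,fhls,fikl,fikq,fiks,fikx,fils,fiqx,fkls,fkqx,hilw,klqs,klqx] rk=15  ker:ikls,ikqx
b_1=(43−9)−31=3

b_1=3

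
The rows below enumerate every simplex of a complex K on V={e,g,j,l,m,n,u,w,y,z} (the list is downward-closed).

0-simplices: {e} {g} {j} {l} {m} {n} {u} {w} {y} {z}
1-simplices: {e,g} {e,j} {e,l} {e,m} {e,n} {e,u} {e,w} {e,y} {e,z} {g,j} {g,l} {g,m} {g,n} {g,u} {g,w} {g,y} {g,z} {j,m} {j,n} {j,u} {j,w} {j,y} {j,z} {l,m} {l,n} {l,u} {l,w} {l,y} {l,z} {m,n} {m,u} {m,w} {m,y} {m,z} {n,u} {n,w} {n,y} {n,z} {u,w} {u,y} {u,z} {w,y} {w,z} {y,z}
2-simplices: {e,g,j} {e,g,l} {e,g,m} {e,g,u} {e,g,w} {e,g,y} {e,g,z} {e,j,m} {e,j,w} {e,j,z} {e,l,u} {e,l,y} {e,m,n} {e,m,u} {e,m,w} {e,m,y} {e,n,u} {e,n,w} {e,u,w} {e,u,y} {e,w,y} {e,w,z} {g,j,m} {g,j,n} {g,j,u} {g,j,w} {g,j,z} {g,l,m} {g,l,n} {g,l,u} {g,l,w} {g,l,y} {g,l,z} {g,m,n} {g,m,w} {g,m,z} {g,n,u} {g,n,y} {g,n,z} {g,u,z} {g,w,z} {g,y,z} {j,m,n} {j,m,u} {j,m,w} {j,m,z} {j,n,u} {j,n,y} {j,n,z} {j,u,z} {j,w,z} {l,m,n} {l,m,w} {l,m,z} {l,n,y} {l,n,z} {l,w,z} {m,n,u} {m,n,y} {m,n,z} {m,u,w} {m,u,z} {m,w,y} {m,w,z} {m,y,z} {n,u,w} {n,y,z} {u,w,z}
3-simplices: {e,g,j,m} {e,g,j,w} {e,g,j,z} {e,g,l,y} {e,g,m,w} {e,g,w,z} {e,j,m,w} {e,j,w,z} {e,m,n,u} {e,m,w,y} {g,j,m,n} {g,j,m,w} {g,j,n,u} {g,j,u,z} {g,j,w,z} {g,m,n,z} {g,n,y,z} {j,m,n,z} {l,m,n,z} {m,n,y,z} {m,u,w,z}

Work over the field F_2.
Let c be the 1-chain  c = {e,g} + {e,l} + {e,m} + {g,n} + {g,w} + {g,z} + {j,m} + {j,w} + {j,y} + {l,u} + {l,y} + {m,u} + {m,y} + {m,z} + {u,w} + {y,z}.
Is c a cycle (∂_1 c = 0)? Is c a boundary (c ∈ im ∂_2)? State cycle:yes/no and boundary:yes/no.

cycle:no boundary:no

n_0=10 n_1=44 n_2=68 n_3=21  [Z2]
∂1: piv[eg,ej,el,em,en,eu,ew,ey,ez] rk=9  ker:gj,gl,gm,gn,gu,gw,gy,gz,jm,jn,ju,jw,jy,jz,lm,ln,lu,lw,ly,lz,mn,mu,mw,my,mz,nu,nw,ny,nz,uw,uy,uz,wy,wz,yz
∂2: piv[egj,egl,egm,egu,egw,egy,egz,ejm,ejw,ejz,elu,ely,emn,emu,emw,emy,enu,enw,euw,euy,ewy,ewz,gjn,gju,glm,gln,glw,glz,gmn,gmz,gny,gnz,guz,gyz,jny] rk=35  ker:gjm,gjw,gjz,glu,gly,gmw,gnu,gwz,jmn,jmu,jmw,jmz,jnu,jnz,juz,jwz,lmn,lmw,lmz,lny,lnz,lwz,mnu,mny,mnz,muw,muz,mwy,mwz,myz,nuw,nyz,uwz
∂3: piv[egjm,egjw,egjz,egly,egmw,egwz,ejmw,ejwz,emnu,emwy,gjmn,gjnu,gjuz,gmnz,gnyz,jmnz,lmnz,mnyz,muwz] rk=19  ker:gjmw,gjwz
∂1c = {e} + {j} + {l} + {m} + {n} + {u} + {w} + {z}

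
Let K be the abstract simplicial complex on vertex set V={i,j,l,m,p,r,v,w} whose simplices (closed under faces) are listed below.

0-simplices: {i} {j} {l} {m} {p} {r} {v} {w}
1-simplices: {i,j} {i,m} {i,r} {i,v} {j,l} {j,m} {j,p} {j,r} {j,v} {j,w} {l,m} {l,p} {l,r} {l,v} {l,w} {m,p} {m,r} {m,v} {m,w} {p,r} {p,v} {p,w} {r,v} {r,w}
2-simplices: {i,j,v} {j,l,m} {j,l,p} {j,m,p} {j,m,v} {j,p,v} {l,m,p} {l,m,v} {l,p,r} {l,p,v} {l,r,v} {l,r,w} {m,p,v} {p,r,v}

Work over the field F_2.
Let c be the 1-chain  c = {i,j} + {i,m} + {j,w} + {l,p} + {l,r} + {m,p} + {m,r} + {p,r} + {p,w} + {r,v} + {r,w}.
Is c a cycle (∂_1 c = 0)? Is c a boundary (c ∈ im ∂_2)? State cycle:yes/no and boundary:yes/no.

n_0=8 n_1=24 n_2=14  [Z2]
∂1: piv[ij,im,ir,iv,jl,jp,jw] rk=7  ker:jm,jr,jv,lm,lp,lr,lv,lw,mp,mr,mv,mw,pr,pv,pw,rv,rw
∂2: piv[ijv,jlm,jlp,jmp,jmv,jpv,lmv,lpr,lrv,lrw] rk=10  ker:lmp,lpv,mpv,prv
∂1c = {m} + {r} + {v} + {w}

cycle:no boundary:no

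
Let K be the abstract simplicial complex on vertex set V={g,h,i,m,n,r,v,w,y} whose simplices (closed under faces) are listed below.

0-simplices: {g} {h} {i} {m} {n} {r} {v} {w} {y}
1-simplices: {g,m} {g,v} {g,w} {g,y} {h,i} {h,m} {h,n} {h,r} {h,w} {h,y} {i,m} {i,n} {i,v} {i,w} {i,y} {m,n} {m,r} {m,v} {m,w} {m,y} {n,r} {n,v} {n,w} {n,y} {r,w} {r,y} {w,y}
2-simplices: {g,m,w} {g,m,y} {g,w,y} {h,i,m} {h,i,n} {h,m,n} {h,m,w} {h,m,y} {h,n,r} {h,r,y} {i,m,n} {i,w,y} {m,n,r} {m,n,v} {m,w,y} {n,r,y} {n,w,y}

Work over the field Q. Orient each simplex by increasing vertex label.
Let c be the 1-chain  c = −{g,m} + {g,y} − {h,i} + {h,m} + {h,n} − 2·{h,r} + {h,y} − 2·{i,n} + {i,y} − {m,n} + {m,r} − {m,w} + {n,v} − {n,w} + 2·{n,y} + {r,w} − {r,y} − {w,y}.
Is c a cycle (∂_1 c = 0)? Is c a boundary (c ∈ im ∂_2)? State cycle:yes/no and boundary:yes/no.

cycle:no boundary:no

n_0=9 n_1=27 n_2=17  [Q]
∂1: piv[gm,gv,gw,gy,hi,hm,hn,hr] rk=8  ker:hw,hy,im,in,iv,iw,iy,mn,mr,mv,mw,my,nr,nv,nw,ny,rw,ry,wy
∂2: piv[gmw,gmy,gwy,him,hin,hmn,hmw,hmy,hnr,hry,iwy,mnr,mnv,nry,nwy] rk=15  ker:imn,mwy
∂1c = {m} − 4·{n} − {r} + {v} + 3·{y}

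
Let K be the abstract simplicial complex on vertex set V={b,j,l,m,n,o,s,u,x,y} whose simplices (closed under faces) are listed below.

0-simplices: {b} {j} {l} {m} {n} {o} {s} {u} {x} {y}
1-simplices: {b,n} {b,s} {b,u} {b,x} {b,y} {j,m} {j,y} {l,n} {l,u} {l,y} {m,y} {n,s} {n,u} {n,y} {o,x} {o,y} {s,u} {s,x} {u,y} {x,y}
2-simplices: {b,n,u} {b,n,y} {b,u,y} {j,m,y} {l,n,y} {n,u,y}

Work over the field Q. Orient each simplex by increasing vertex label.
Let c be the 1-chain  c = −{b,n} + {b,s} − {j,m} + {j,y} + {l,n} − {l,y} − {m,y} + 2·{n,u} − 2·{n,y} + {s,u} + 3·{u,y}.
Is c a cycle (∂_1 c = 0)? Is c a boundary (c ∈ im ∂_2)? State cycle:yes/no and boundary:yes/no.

cycle:yes boundary:no

n_0=10 n_1=20 n_2=6  [Q]
∂1: piv[bn,bs,bu,bx,by,jm,jy,ln,ox] rk=9  ker:lu,ly,my,ns,nu,ny,oy,su,sx,uy,xy
∂2: piv[bnu,bny,buy,jmy,lny] rk=5  ker:nuy
∂1c = 0
c vs im∂2: residual ≠ 0 ⇒ not boundary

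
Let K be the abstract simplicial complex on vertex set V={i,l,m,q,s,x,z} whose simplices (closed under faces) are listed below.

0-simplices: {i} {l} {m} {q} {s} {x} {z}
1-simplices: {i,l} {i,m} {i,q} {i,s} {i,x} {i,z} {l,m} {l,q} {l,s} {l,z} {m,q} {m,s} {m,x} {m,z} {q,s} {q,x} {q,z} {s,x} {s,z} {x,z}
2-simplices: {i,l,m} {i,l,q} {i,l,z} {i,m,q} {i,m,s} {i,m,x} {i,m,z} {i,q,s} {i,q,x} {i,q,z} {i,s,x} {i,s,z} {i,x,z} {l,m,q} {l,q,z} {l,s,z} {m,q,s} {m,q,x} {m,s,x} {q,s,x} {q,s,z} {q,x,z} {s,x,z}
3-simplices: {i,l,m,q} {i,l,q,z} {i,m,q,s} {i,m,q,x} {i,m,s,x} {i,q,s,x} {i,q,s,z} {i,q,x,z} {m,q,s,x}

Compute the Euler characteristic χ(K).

n_0=7 n_1=20 n_2=23 n_3=9
χ=+7−20+23−9=1

χ(K)=1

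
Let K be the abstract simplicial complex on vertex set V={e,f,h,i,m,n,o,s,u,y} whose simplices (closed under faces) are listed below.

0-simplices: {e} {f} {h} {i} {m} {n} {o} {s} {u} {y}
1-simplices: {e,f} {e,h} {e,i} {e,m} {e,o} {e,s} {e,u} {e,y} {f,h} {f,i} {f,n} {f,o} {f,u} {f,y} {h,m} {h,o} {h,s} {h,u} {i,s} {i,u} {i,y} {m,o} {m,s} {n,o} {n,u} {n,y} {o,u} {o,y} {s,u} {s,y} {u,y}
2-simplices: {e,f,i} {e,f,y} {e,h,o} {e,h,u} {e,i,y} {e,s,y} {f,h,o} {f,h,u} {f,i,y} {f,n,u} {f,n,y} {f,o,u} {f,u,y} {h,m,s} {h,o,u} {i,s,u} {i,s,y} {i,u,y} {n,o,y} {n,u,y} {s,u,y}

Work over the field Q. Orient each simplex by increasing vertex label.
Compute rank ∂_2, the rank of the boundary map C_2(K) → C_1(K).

rank∂_2=17

n_0=10 n_1=31 n_2=21  [Q]
∂1: piv[ef,eh,ei,em,eo,es,eu,ey,fn] rk=9  ker:fh,fi,fo,fu,fy,hm,ho,hs,hu,is,iu,iy,mo,ms,no,nu,ny,ou,oy,su,sy,uy
∂2: piv[efi,efy,eho,ehu,eiy,esy,fho,fhu,fnu,fny,fou,fuy,hms,isu,isy,iuy,noy] rk=17  ker:fiy,hou,nuy,suy
rk∂_2=17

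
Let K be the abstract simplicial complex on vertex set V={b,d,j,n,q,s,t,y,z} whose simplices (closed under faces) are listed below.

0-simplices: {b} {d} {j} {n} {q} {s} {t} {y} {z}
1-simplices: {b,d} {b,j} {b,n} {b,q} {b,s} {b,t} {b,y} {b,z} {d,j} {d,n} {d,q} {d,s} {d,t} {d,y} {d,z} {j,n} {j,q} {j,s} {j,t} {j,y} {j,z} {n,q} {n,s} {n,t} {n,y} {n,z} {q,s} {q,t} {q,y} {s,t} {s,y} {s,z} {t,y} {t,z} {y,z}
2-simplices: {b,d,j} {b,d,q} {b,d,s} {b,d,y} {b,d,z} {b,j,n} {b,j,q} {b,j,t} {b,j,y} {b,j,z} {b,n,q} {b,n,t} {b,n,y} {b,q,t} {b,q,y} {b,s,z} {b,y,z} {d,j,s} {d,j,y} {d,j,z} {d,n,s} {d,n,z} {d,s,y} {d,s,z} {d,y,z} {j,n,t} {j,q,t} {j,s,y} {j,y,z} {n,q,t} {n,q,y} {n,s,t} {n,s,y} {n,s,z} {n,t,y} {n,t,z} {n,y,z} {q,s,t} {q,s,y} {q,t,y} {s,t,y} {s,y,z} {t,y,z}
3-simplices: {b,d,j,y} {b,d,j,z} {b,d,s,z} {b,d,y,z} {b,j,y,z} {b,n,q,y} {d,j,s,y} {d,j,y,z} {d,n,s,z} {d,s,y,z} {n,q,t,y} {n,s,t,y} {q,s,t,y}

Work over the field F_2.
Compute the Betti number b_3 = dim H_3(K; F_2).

b_3=1

n_0=9 n_1=35 n_2=43 n_3=13  [Z2]
∂1: piv[bd,bj,bn,bq,bs,bt,by,bz] rk=8  ker:dj,dn,dq,ds,dt,dy,dz,jn,jq,js,jt,jy,jz,nq,ns,nt,ny,nz,qs,qt,qy,st,sy,sz,ty,tz,yz
∂2: piv[bdj,bdq,bds,bdy,bdz,bjn,bjq,bjt,bjy,bjz,bnq,bnt,bny,bqt,bqy,bsz,byz,djs,dns,dnz,dsy,nst,nsy,nty,ntz,qst] rk=26  ker:djy,djz,dsz,dyz,jnt,jqt,jsy,jyz,nqt,nqy,nsz,nyz,qsy,qty,sty,syz,tyz
∂3: piv[bdjy,bdjz,bdsz,bdyz,bjyz,bnqy,djsy,dnsz,dsyz,nqty,nsty,qsty] rk=12  ker:djyz
b_3=(13−12)−0=1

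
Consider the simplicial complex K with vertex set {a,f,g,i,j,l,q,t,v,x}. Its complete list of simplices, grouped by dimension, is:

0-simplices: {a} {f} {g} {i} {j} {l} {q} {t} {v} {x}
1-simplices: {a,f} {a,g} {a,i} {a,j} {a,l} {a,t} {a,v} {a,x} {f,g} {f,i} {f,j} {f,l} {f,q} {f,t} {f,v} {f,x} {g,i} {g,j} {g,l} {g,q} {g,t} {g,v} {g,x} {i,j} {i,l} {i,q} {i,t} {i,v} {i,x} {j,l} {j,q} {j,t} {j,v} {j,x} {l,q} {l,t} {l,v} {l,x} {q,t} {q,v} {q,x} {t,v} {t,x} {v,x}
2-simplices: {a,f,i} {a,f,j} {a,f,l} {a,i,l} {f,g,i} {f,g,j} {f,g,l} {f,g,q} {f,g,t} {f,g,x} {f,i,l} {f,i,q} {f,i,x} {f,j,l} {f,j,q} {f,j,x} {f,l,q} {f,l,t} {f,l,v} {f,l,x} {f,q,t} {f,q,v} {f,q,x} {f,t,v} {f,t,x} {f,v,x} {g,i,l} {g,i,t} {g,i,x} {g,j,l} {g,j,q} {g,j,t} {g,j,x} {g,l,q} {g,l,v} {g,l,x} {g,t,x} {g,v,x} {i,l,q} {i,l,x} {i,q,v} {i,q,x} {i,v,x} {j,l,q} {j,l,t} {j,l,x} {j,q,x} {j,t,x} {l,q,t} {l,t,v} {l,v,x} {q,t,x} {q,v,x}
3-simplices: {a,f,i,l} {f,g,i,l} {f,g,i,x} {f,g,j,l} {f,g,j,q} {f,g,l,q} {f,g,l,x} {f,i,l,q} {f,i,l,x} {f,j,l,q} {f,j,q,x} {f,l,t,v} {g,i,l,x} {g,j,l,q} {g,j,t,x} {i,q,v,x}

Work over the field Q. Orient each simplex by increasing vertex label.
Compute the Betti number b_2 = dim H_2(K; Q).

b_2=10

n_0=10 n_1=44 n_2=53 n_3=16  [Q]
∂1: piv[af,ag,ai,aj,al,at,av,ax,fq] rk=9  ker:fg,fi,fj,fl,ft,fv,fx,gi,gj,gl,gq,gt,gv,gx,ij,il,iq,it,iv,ix,jl,jq,jt,jv,jx,lq,lt,lv,lx,qt,qv,qx,tv,tx,vx
∂2: piv[afi,afj,afl,ail,fgi,fgj,fgl,fgq,fgt,fgx,fiq,fix,fjl,fjq,fjx,flq,flt,flv,flx,fqt,fqv,fqx,ftv,ftx,fvx,git,gjt,glv,iqv] rk=29  ker:fil,gil,gix,gjl,gjq,gjx,glq,glx,gtx,gvx,ilq,ilx,iqx,ivx,jlq,jlt,jlx,jqx,jtx,lqt,ltv,lvx,qtx,qvx
∂3: piv[afil,fgil,fgix,fgjl,fgjq,fglq,fglx,filq,filx,fjlq,fjqx,fltv,gjtx,iqvx] rk=14  ker:gilx,gjlq
b_2=(53−29)−14=10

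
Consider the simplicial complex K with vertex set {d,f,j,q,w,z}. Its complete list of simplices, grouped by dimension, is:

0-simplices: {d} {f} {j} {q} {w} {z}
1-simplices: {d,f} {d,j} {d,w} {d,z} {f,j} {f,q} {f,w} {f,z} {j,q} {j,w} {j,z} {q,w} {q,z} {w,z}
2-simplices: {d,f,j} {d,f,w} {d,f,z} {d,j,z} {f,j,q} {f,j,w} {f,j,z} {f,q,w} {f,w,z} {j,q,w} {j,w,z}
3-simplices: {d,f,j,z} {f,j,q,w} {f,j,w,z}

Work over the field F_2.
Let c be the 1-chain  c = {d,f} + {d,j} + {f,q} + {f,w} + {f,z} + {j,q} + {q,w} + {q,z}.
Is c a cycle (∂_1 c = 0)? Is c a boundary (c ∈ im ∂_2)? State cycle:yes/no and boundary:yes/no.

cycle:yes boundary:no

n_0=6 n_1=14 n_2=11 n_3=3  [Z2]
∂1: piv[df,dj,dw,dz,fq] rk=5  ker:fj,fw,fz,jq,jw,jz,qw,qz,wz
∂2: piv[dfj,dfw,dfz,djz,fjq,fjw,fqw,fwz] rk=8  ker:fjz,jqw,jwz
∂3: piv[dfjz,fjqw,fjwz] rk=3
∂1c = 0
c vs im∂2: residual ≠ 0 ⇒ not boundary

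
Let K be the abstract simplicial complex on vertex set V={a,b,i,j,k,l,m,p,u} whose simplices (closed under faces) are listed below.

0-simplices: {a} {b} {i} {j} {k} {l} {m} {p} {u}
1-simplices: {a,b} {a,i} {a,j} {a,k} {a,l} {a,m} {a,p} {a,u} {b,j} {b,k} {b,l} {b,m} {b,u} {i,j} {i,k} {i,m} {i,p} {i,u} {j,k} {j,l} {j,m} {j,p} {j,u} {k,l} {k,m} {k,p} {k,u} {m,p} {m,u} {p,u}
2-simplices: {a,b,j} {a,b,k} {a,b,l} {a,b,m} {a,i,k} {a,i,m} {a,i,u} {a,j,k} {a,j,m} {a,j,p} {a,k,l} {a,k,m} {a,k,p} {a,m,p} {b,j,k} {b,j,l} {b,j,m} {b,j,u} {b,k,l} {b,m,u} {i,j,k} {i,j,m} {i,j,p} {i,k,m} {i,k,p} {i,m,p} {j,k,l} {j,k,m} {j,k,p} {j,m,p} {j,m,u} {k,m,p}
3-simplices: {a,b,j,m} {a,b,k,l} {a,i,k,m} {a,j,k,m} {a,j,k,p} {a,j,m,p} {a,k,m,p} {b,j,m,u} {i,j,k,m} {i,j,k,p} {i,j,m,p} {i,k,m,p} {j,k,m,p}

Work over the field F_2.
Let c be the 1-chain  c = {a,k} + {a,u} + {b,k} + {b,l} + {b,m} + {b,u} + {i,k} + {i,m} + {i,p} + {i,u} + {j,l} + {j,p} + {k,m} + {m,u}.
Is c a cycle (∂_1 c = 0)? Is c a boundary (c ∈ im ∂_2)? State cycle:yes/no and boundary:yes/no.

n_0=9 n_1=30 n_2=32 n_3=13  [Z2]
∂1: piv[ab,ai,aj,ak,al,am,ap,au] rk=8  ker:bj,bk,bl,bm,bu,ij,ik,im,ip,iu,jk,jl,jm,jp,ju,kl,km,kp,ku,mp,mu,pu
∂2: piv[abj,abk,abl,abm,aik,aim,aiu,ajk,ajm,ajp,akl,akm,akp,amp,bjl,bju,bmu,ijk,ijp] rk=19  ker:bjk,bjm,bkl,ijm,ikm,ikp,imp,jkl,jkm,jkp,jmp,jmu,kmp
∂3: piv[abjm,abkl,aikm,ajkm,ajkp,ajmp,akmp,bjmu,ijkm,ijkp,ijmp] rk=11  ker:ikmp,jkmp
∂1c = 0
c vs im∂2: reduces to 0 ⇒ boundary

cycle:yes boundary:yes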